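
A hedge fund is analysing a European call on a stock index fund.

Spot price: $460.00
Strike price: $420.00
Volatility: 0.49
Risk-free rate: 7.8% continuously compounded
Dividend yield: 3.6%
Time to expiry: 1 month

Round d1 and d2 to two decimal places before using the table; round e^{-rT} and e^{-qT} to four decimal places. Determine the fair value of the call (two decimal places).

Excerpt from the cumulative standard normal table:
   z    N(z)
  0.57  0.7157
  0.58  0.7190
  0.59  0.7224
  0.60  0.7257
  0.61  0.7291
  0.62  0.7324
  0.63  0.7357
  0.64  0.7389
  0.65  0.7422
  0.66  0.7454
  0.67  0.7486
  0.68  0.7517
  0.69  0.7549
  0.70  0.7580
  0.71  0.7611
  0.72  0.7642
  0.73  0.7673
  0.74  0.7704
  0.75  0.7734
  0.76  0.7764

$50.51

σ√T = 0.49 × 0.2887 = 0.1415
ln(S/K) + (r − q + σ²/2)T = ln(460/420) + (0.078 − 0.036 + 0.49²/2)·0.08333 = 0.0910 + 0.0135 = 0.1045
d₁ = 0.1045 / 0.1415 = 0.7386 ≈ 0.74
d₂ = d₁ − σ√T = 0.7386 − 0.1415 = 0.5972 ≈ 0.60
e^(−qT) = e^(−0.036·0.08333) = 0.9970;  e^(−rT) = e^(−0.078·0.08333) = 0.9935
C = 460·0.9970·N(0.74) − 420·0.9935·N(0.60) = 460·0.9970·0.7704 − 420·0.9935·0.7257 = 353.3208 − 302.8128 = 50.5080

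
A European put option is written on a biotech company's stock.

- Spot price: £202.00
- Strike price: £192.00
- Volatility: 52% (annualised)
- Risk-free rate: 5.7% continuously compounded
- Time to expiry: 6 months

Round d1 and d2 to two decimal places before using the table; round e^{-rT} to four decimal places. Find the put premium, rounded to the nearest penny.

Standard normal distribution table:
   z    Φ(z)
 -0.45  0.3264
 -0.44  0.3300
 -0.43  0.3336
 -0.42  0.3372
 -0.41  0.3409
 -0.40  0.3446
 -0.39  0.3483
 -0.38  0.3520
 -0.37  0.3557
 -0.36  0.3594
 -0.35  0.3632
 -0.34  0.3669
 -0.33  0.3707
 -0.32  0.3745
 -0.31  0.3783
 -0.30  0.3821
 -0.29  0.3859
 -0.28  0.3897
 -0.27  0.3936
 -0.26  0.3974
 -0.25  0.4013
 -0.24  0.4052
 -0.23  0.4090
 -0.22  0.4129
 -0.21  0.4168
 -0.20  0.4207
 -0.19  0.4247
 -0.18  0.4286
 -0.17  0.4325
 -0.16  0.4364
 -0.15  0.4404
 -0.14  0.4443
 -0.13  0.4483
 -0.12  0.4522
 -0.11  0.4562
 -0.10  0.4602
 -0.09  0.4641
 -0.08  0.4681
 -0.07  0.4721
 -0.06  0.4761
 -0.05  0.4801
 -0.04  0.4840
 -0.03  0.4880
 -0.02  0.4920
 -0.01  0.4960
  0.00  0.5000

σ√T = 0.52·√0.5 = 0.3677
d₁ = [ln(202/192) + (0.057 + 0.52²/2)·0.5] / 0.3677 = [0.0508 + 0.0961] / 0.3677 = 0.3994 → 0.40
d₂ = d₁ − σ√T = 0.3994 − 0.3677 = 0.0317 → 0.03
exp(−rT) = exp(−0.057·0.5) = 0.9719
P = 192·0.9719·N(-0.03) − 202·N(-0.40) = 192·0.9719·0.4880 − 202·0.3446 = 91.0631 − 69.6092 = 21.4539

£21.45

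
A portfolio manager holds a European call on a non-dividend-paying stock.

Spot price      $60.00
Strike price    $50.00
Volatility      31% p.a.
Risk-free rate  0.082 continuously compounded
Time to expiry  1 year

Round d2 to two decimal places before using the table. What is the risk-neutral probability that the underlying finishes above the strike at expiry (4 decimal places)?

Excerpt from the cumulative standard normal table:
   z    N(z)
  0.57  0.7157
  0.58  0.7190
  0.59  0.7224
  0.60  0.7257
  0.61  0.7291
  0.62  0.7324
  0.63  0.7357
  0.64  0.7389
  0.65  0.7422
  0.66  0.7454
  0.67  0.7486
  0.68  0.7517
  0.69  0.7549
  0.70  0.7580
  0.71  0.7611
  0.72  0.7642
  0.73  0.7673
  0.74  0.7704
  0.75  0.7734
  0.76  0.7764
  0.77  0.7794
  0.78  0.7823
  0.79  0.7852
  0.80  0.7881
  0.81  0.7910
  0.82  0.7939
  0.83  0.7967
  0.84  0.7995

σ√T = 0.31 × 1.0000 = 0.3100
d₁ = [ln(60/50) + (0.082 + 0.31²/2)·1] / 0.3100 = [0.1823 + 0.1300] / 0.3100 = 1.0077 ≈ 1.01
d₂ = d₁ − σ√T = 1.0077 − 0.3100 = 0.6977 ≈ 0.70
Risk-neutral Pr[S_T > K] = N(d₂) = N(0.70) = 0.7580

0.7580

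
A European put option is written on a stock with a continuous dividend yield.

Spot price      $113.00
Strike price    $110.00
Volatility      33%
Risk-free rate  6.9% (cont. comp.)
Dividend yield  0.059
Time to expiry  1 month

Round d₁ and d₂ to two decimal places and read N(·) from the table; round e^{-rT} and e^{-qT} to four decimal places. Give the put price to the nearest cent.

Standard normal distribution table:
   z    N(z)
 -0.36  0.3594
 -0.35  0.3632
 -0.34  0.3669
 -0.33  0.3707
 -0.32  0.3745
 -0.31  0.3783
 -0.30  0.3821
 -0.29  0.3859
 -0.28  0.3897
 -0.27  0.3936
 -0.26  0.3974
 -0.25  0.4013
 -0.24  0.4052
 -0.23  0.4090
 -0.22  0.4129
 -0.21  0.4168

$3.06

σ√T = 0.33·√0.08333 = 0.0953
ln(S/K) + (r − q + σ²/2)T = ln(113/110) + (0.069 − 0.059 + 0.33²/2)·0.08333 = 0.0269 + 0.0054 = 0.0323
d₁ = 0.0323 / 0.0953 = 0.3388 ⇒ 0.34
d₂ = d₁ − σ√T = 0.3388 − 0.0953 = 0.2436 ⇒ 0.24
exp(−qT) = exp(−0.059·0.08333) = 0.9951;  exp(−rT) = exp(−0.069·0.08333) = 0.9943
P = 110·0.9943·N(-0.24) − 113·0.9951·N(-0.34) = 110·0.9943·0.4052 − 113·0.9951·0.3669 = 44.3179 − 41.2565 = 3.0614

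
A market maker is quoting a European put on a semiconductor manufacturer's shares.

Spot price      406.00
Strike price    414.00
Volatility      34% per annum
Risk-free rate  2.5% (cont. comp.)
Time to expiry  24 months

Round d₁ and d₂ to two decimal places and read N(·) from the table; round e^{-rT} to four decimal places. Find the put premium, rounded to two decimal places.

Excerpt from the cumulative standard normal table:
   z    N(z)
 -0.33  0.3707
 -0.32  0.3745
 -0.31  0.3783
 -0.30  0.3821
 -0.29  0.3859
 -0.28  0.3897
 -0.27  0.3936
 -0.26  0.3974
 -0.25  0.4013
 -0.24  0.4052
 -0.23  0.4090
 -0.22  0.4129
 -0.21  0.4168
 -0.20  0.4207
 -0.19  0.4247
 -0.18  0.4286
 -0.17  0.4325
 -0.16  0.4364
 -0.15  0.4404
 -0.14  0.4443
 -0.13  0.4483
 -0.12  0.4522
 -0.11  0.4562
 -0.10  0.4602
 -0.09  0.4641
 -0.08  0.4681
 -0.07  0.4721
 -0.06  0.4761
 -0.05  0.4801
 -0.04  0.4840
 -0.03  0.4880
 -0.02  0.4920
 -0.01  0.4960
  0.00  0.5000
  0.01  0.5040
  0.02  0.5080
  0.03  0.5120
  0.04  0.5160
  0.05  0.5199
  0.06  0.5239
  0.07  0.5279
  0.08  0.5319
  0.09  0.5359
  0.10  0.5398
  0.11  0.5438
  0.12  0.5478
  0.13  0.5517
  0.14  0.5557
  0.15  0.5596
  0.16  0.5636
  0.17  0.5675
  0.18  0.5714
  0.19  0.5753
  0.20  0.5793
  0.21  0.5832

σ√T = 0.34 × 1.4142 = 0.4808
d₁ = [ln(406/414) + (0.025 + ½·0.34²)·2] / (σ√T) = (-0.0195 + 0.1656) / 0.4808 = 0.3038 ⇒ 0.30
d₂ = 0.3038 − 0.4808 = -0.1770 ⇒ -0.18
e^(−rT) = e^(−0.025·2) = 0.9512
P = 414·0.9512·N(0.18) − 406·N(-0.30) = 414·0.9512·0.5714 − 406·0.3821 = 225.0155 − 155.1326 = 69.8829

69.88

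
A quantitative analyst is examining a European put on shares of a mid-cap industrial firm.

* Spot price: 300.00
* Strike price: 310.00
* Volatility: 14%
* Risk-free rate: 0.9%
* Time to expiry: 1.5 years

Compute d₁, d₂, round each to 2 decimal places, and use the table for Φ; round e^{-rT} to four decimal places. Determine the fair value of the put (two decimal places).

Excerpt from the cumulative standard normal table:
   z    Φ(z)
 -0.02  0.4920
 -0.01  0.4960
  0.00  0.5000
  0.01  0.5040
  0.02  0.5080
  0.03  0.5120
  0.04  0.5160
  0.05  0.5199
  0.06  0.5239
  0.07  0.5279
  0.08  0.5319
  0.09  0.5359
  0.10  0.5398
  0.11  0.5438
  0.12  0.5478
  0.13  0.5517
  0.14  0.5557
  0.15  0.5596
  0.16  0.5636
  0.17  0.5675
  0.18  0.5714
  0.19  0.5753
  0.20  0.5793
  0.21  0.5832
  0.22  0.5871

σ√T = 0.14·√1.5 = 0.1715
d₁ = [ln(300/310) + (0.009 + ½·0.14²)·1.5] / (σ√T) = (-0.0328 + 0.0282) / 0.1715 = -0.0268 which rounds to -0.03
d₂ = -0.0268 − 0.1715 = -0.1982 which rounds to -0.20
e^(−rT) = e^(−0.009·1.5) = 0.9866
N(−d₂) = N(0.20) = 0.5793;  N(−d₁) = N(0.03) = 0.5120
P = 310·0.9866·0.5793 − 300·0.5120 = 177.1766 − 153.6000 = 23.5766

23.58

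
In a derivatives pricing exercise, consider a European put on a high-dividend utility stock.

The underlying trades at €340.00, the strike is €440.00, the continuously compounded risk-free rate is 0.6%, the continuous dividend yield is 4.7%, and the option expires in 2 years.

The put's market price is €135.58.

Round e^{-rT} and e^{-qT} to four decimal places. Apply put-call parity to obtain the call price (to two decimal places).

€10.32

e^(−qT) = e^(−0.047·2) = 0.9103;  e^(−rT) = e^(−0.006·2) = 0.9881
Put-call parity: C − P = S·e^(−qT) − K·e^(−rT) = 340·0.9103 − 440·0.9881 = 309.5020 − 434.7640 = -125.2620
C = P + (C − P) = 135.58 + (-125.2620) = 10.3180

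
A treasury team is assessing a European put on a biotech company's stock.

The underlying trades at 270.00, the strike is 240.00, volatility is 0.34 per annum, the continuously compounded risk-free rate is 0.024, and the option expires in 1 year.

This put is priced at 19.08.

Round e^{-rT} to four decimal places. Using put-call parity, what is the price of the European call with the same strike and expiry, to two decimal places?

e^(−rT) = e^(−0.024·1) = 0.9763
Put-call parity: C − P = S − K·e^(−rT) = 270 − 240·0.9763 = 270 − 234.3120 = 35.6880
C = P + (C − P) = 19.08 + (35.6880) = 54.7680

54.77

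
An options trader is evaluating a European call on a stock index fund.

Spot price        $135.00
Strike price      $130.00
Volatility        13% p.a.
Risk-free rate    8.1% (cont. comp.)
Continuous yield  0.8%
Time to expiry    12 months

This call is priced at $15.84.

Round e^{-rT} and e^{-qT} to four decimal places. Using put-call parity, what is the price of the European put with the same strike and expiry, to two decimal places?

e^(−qT) = e^(−0.008·1) = 0.9920;  e^(−rT) = e^(−0.081·1) = 0.9222
Put-call parity: C − P = S·e^(−qT) − K·e^(−rT) = 135·0.9920 − 130·0.9222 = 133.9200 − 119.8860 = 14.0340
P = C − (C − P) = 15.84 − (14.0340) = 1.8060

$1.81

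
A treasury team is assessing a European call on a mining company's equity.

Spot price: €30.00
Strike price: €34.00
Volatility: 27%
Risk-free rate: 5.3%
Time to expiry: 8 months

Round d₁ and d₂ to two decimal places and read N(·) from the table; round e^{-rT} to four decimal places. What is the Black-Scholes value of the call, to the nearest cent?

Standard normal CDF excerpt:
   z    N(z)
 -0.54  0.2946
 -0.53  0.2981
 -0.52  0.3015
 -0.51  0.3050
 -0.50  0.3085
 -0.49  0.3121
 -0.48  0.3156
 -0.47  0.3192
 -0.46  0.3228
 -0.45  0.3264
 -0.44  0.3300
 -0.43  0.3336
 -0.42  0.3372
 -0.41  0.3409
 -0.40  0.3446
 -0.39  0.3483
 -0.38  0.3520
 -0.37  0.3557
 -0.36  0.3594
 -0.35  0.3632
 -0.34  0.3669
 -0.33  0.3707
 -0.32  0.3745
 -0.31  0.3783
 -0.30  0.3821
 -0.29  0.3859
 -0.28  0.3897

σ√T = 0.27 × 0.8165 = 0.2205
d₁ = [ln(30/34) + (0.053 + ½·0.27²)·0.6667] / (σ√T) = (-0.1252 + 0.0596) / 0.2205 = -0.2972 ⇒ -0.30
d₂ = -0.2972 − 0.2205 = -0.5177 ⇒ -0.52
e^(−rT) = e^(−0.053·0.6667) = 0.9653
N(d₁) = N(-0.30) = 0.3821;  N(d₂) = N(-0.52) = 0.3015
C = 30·0.3821 − 34·0.9653·0.3015 = 11.4630 − 9.8953 = 1.5677

€1.57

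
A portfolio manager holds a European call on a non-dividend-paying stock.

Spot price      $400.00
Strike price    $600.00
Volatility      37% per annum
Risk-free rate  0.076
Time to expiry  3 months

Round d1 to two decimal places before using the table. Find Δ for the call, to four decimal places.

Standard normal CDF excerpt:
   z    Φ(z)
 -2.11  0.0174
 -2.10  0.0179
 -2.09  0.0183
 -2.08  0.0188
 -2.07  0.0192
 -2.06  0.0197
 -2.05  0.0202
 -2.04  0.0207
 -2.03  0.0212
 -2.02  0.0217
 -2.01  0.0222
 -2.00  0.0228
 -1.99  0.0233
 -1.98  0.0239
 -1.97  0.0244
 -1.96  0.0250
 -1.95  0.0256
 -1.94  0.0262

0.0228

T = 0.25;  σ√T = 0.1850
d₁ = [ln(400/600) + (0.076 + 0.37²/2)·0.25] / 0.1850 = [-0.4055 + 0.0361] / 0.1850 = -1.9965 which rounds to -2.00
N(d₁) = N(-2.00) = 0.0228
Δ_call = N(d₁) = 0.0228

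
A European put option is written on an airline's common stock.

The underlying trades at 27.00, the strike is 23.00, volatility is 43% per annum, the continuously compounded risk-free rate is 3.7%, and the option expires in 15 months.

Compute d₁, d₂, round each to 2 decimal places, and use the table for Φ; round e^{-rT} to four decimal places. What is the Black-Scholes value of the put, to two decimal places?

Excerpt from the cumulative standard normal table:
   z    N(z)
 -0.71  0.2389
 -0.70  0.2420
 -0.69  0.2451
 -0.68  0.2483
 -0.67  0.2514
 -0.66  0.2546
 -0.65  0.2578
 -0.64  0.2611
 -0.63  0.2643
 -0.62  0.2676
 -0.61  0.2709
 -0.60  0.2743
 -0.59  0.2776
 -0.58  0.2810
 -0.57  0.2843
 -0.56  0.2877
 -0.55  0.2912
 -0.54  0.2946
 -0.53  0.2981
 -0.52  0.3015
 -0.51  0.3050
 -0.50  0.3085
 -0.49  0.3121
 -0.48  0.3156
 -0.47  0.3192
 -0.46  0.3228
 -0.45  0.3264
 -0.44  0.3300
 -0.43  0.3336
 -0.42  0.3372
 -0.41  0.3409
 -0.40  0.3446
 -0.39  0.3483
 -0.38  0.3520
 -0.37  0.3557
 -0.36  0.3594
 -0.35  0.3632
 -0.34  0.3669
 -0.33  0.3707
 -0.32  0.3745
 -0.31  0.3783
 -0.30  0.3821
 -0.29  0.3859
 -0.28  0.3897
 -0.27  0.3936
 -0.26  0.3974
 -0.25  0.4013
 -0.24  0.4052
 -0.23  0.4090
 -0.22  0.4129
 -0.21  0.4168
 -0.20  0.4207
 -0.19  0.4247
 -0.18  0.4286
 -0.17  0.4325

2.54

σ√T = 0.43·√1.25 = 0.4808
d₁ = [ln(27/23) + (0.037 + 0.43²/2)·1.25] / 0.4808 = [0.1603 + 0.1618] / 0.4808 = 0.6701 → 0.67
d₂ = d₁ − σ√T = 0.6701 − 0.4808 = 0.1893 → 0.19
exp(−rT) = exp(−0.037·1.25) = 0.9548
P = 23·0.9548·N(-0.19) − 27·N(-0.67) = 23·0.9548·0.4247 − 27·0.2514 = 9.3266 − 6.7878 = 2.5388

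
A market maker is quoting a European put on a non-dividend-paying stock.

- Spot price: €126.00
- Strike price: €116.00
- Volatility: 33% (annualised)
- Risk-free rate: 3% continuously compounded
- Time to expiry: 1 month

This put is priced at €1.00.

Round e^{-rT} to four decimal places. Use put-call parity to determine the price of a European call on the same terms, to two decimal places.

€11.29

exp(−rT) = exp(−0.03·0.08333) = 0.9975
Put-call parity: C − P = S − K·e^(−rT) = 126 − 116·0.9975 = 126 − 115.7100 = 10.2900
C = P + (C − P) = 1.00 + (10.2900) = 11.2900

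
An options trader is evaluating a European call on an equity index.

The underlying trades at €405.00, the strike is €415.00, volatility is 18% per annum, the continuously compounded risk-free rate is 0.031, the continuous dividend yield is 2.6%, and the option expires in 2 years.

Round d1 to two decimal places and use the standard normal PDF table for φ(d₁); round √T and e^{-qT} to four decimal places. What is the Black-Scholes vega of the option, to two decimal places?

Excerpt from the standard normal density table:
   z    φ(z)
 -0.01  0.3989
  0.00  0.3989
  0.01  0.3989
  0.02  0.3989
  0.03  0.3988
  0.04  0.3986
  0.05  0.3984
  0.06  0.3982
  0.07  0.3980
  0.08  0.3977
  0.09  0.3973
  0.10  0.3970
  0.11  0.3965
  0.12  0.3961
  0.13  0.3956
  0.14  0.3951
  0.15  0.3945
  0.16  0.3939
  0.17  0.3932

216.40

T = 2;  σ√T = 0.2546
d₁ = [ln(405/415) + (0.031 − 0.026 + 0.18²/2)·2] / 0.2546 = [-0.0244 + 0.0424] / 0.2546 = 0.0707 → 0.07
√T = √2 = 1.4142
φ(d₁) = φ(0.07) = 0.3980
e^(−qT) = e^(−0.026·2) = 0.9493
vega = S·e^(−qT)·φ(d₁)·√T = 405·0.9493·0.3980·1.4142 = 216.3976
(Call and put vega coincide under Black-Scholes.)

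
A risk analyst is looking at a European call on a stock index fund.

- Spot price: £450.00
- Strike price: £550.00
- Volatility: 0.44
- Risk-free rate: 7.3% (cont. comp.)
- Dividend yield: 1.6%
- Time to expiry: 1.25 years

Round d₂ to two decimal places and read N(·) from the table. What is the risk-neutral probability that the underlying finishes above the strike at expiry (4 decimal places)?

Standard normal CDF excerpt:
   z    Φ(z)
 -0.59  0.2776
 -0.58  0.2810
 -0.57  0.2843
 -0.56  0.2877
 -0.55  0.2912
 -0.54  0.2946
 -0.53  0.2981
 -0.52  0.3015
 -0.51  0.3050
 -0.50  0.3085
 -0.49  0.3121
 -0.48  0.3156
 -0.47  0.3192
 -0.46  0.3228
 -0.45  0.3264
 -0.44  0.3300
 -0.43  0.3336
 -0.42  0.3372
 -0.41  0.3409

T = 1.25;  σ√T = 0.4919
d₁ = [ln(450/550) + (0.073 − 0.016 + 0.44²/2)·1.25] / 0.4919 = [-0.2007 + 0.1922] / 0.4919 = -0.0171 ≈ -0.02
d₂ = d₁ − σ√T = -0.0171 − 0.4919 = -0.5091 ≈ -0.51
Risk-neutral Pr[S_T > K] = N(d₂) = N(-0.51) = 0.3050

0.3050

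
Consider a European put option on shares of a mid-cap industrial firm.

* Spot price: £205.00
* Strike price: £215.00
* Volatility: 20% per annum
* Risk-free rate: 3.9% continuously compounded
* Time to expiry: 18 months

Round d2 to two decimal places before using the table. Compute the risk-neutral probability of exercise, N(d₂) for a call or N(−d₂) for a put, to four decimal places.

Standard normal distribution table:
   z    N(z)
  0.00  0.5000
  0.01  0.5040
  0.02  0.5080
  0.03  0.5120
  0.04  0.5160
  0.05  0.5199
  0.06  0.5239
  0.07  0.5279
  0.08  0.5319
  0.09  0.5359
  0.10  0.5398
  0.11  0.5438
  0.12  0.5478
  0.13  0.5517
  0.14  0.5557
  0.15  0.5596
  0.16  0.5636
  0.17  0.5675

σ√T = 0.2·√1.5 = 0.2449
ln(S/K) + (r + σ²/2)T = ln(205/215) + (0.039 + 0.2²/2)·1.5 = -0.0476 + 0.0885 = 0.0409
d₁ = 0.0409 / 0.2449 = 0.1669 ⇒ 0.17
d₂ = d₁ − σ√T = 0.1669 − 0.2449 = -0.0781 ⇒ -0.08
Risk-neutral Pr[S_T < K] = N(−d₂) = N(0.08) = 0.5319

0.5319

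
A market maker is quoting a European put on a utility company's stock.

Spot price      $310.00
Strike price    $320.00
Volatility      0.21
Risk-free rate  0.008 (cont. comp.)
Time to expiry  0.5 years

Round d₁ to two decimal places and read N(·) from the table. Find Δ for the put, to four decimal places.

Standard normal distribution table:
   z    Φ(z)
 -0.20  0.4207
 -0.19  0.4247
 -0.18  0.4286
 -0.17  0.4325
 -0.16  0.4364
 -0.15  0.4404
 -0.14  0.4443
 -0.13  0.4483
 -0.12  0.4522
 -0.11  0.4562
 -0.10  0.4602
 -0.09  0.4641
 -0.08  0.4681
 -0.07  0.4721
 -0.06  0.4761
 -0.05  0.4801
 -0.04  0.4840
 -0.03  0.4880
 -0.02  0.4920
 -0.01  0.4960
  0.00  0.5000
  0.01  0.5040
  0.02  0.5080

σ√T = 0.21 × 0.7071 = 0.1485
d₁ = [ln(310/320) + (0.008 + 0.21²/2)·0.5] / 0.1485 = [-0.0317 + 0.0150] / 0.1485 = -0.1126 → -0.11
N(d₁) = N(-0.11) = 0.4562
Δ_put = N(d₁) − 1 = 0.4562 − 1 = -0.5438

-0.5438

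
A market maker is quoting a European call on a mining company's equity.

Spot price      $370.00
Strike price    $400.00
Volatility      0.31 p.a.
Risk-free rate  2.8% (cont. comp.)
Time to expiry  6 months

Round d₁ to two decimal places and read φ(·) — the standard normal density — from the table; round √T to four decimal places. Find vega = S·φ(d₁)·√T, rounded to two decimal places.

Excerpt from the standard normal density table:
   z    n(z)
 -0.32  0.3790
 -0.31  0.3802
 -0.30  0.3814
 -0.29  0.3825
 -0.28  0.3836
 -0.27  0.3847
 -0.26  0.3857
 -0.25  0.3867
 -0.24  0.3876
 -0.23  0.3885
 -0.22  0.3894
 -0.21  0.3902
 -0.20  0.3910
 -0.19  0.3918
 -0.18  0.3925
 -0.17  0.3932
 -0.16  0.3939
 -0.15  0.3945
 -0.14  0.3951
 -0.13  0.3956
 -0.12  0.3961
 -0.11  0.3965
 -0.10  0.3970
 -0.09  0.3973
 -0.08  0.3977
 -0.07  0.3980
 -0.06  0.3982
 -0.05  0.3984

102.69

σ√T = 0.31·√0.5 = 0.2192
d₁ = [ln(370/400) + (0.028 + ½·0.31²)·0.5] / (σ√T) = (-0.0780 + 0.0380) / 0.2192 = -0.1822 ⇒ -0.18
√T = √0.5 = 0.7071
φ(d₁) = φ(-0.18) = 0.3925
vega = S·φ(d₁)·√T = 370·0.3925·0.7071 = 102.6886
(Vega is the same for a European call and put with the same parameters.)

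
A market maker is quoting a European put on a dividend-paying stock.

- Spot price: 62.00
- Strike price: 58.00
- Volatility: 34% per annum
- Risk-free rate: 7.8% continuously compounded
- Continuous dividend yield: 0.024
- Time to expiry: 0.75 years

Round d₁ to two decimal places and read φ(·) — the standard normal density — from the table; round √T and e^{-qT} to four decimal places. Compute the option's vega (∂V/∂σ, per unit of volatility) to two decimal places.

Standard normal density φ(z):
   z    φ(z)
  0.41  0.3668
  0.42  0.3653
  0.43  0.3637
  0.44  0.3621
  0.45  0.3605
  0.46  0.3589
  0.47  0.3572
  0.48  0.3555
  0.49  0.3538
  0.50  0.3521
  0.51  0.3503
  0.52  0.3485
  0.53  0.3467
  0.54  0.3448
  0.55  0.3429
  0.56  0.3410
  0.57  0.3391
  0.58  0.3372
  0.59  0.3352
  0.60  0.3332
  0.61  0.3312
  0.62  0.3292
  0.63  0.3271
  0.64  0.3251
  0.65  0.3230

18.47

σ√T = 0.34 × 0.8660 = 0.2944
d₁ = [ln(62/58) + (0.078 − 0.024 + ½·0.34²)·0.75] / (σ√T) = (0.0667 + 0.0839) / 0.2944 = 0.5113 ≈ 0.51
√T = √0.75 = 0.8660
φ(d₁) = φ(0.51) = 0.3503
e^(−qT) = e^(−0.024·0.75) = 0.9822
vega = S·e^(−qT)·φ(d₁)·√T = 62·0.9822·0.3503·0.8660 = 18.4735
(Vega is the same for a European call and put with the same parameters.)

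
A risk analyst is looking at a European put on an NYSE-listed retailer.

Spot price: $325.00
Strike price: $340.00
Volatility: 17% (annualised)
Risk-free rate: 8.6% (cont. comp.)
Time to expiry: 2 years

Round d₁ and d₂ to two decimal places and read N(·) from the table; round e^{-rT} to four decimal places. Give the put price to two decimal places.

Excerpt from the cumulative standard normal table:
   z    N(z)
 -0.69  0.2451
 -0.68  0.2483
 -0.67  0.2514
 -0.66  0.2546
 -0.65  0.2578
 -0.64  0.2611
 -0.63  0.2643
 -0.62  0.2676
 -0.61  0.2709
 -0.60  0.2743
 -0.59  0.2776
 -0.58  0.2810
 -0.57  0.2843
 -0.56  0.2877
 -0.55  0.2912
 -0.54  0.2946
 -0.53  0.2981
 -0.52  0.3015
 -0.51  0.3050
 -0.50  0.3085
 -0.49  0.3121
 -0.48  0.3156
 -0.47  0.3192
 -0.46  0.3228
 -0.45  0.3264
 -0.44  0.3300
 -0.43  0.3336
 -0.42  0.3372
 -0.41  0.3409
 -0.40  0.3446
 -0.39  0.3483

$13.81

T = 2;  σ√T = 0.2404
d₁ = [ln(325/340) + (0.086 + ½·0.17²)·2] / (σ√T) = (-0.0451 + 0.2009) / 0.2404 = 0.6480 → 0.65
d₂ = 0.6480 − 0.2404 = 0.4075 → 0.41
e^(−rT) = e^(−0.086·2) = 0.8420
N(−d₂) = N(-0.41) = 0.3409;  N(−d₁) = N(-0.65) = 0.2578
P = 340·0.8420·0.3409 − 325·0.2578 = 97.5929 − 83.7850 = 13.8079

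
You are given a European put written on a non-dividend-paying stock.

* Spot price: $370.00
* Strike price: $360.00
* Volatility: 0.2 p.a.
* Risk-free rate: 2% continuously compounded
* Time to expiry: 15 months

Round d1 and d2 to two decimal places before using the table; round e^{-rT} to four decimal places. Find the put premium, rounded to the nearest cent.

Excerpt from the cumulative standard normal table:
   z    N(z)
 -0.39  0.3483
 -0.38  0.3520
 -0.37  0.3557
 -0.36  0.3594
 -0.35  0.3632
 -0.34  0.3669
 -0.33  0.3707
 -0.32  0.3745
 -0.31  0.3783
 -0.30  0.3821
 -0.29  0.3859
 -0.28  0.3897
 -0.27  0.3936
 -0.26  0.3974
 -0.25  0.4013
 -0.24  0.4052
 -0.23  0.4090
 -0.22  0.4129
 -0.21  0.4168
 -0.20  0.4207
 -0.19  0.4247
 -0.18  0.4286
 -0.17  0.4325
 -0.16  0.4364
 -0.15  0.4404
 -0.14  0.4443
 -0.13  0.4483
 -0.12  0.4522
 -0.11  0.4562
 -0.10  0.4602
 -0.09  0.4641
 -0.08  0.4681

σ√T = 0.2 × 1.1180 = 0.2236
ln(S/K) + (r + σ²/2)T = ln(370/360) + (0.02 + 0.2²/2)·1.25 = 0.0274 + 0.0500 = 0.0774
d₁ = 0.0774 / 0.2236 = 0.3461 ⇒ 0.35
d₂ = d₁ − σ√T = 0.3461 − 0.2236 = 0.1225 ⇒ 0.12
exp(−rT) = exp(−0.02·1.25) = 0.9753
N(−d₂) = N(-0.12) = 0.4522;  N(−d₁) = N(-0.35) = 0.3632
P = 360·0.9753·0.4522 − 370·0.3632 = 158.7710 − 134.3840 = 24.3870

$24.39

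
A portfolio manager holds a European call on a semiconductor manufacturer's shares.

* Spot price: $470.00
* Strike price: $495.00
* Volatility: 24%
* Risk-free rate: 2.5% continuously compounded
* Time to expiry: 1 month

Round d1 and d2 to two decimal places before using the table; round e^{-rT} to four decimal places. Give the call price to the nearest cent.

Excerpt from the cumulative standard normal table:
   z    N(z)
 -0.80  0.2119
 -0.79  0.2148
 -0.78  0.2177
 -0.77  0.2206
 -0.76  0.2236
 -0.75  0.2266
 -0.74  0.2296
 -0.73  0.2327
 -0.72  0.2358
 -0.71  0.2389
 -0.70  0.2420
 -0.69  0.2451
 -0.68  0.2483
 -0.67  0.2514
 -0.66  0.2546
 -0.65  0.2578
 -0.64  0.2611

$4.77

σ√T = 0.24 × 0.2887 = 0.0693
d₁ = [ln(470/495) + (0.025 + 0.24²/2)·0.08333] / 0.0693 = [-0.0518 + 0.0045] / 0.0693 = -0.6833 → -0.68
d₂ = d₁ − σ√T = -0.6833 − 0.0693 = -0.7526 → -0.75
e^(−rT) = e^(−0.025·0.08333) = 0.9979
C = 470·N(-0.68) − 495·0.9979·N(-0.75) = 470·0.2483 − 495·0.9979·0.2266 = 116.7010 − 111.9314 = 4.7696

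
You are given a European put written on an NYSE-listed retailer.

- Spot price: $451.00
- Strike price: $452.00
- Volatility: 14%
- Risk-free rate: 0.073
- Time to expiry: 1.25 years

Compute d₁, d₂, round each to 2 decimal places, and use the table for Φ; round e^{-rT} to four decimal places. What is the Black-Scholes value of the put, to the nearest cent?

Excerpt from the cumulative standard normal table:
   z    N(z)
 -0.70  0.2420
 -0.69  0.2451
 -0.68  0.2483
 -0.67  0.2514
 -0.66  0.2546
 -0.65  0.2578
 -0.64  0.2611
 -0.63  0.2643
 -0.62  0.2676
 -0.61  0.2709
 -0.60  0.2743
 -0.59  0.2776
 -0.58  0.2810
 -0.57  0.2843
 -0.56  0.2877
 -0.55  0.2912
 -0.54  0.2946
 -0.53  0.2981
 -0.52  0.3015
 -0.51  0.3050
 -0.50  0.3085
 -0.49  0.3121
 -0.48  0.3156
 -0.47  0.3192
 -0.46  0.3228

σ√T = 0.14·√1.25 = 0.1565
ln(S/K) + (r + σ²/2)T = ln(451/452) + (0.073 + 0.14²/2)·1.25 = -0.0022 + 0.1035 = 0.1013
d₁ = 0.1013 / 0.1565 = 0.6471 ⇒ 0.65
d₂ = d₁ − σ√T = 0.6471 − 0.1565 = 0.4906 ⇒ 0.49
exp(−rT) = exp(−0.073·1.25) = 0.9128
N(−d₂) = N(-0.49) = 0.3121;  N(−d₁) = N(-0.65) = 0.2578
P = 452·0.9128·0.3121 − 451·0.2578 = 128.7680 − 116.2678 = 12.5002

$12.50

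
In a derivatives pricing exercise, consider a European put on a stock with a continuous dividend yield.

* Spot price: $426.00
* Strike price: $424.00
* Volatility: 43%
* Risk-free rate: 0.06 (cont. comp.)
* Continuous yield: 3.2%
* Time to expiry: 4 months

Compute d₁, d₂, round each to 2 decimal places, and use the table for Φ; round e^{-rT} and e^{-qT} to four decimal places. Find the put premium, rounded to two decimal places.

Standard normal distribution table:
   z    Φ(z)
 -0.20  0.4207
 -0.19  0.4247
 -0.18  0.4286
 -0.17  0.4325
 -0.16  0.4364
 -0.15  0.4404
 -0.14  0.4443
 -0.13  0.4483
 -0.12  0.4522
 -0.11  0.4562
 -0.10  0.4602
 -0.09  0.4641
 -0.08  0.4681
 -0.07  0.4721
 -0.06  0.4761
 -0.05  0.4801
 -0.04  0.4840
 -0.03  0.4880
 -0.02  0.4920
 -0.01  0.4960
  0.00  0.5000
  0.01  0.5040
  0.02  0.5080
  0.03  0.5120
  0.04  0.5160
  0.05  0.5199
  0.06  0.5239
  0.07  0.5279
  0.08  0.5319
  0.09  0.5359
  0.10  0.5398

σ√T = 0.43·√0.3333 = 0.2483
ln(S/K) + (r − q + σ²/2)T = ln(426/424) + (0.06 − 0.032 + 0.43²/2)·0.3333 = 0.0047 + 0.0401 = 0.0449
d₁ = 0.0449 / 0.2483 = 0.1807 ⇒ 0.18
d₂ = d₁ − σ√T = 0.1807 − 0.2483 = -0.0676 ⇒ -0.07
exp(−qT) = exp(−0.032·0.3333) = 0.9894;  exp(−rT) = exp(−0.06·0.3333) = 0.9802
P = 424·0.9802·N(0.07) − 426·0.9894·N(-0.18) = 424·0.9802·0.5279 − 426·0.9894·0.4286 = 219.3978 − 180.6482 = 38.7496

$38.75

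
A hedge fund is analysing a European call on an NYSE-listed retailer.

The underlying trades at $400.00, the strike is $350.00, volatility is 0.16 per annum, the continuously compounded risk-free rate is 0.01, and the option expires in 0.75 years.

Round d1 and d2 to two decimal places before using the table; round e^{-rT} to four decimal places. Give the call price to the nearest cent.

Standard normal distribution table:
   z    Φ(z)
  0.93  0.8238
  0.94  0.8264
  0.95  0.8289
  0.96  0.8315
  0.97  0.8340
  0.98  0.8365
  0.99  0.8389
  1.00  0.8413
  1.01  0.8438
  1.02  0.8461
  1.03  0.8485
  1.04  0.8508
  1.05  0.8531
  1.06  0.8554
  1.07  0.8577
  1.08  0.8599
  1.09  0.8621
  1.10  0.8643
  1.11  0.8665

T = 0.75;  σ√T = 0.1386
d₁ = [ln(400/350) + (0.01 + ½·0.16²)·0.75] / (σ√T) = (0.1335 + 0.0171) / 0.1386 = 1.0871 ≈ 1.09
d₂ = 1.0871 − 0.1386 = 0.9485 ≈ 0.95
e^(−rT) = e^(−0.01·0.75) = 0.9925
C = 400·N(1.09) − 350·0.9925·N(0.95) = 400·0.8621 − 350·0.9925·0.8289 = 344.8400 − 287.9391 = 56.9009

$56.90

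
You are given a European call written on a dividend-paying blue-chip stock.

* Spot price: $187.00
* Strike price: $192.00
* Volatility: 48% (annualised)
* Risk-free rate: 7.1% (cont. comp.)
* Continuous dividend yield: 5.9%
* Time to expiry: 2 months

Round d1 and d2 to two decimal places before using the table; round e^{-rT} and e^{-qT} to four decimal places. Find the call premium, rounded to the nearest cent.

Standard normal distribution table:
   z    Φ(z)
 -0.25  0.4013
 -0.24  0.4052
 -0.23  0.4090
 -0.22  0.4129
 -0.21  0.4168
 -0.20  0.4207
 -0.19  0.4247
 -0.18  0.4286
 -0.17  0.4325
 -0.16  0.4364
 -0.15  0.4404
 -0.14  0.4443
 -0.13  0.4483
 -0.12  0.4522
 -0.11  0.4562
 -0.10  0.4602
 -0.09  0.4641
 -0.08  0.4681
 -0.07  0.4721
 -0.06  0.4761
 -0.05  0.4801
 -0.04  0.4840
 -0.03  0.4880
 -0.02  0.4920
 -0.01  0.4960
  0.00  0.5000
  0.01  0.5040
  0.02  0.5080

$12.02

σ√T = 0.48·√0.1667 = 0.1960
d₁ = [ln(187/192) + (0.071 − 0.059 + ½·0.48²)·0.1667] / (σ√T) = (-0.0264 + 0.0212) / 0.1960 = -0.0265 ⇒ -0.03
d₂ = -0.0265 − 0.1960 = -0.2224 ⇒ -0.22
exp(−qT) = exp(−0.059·0.1667) = 0.9902;  exp(−rT) = exp(−0.071·0.1667) = 0.9882
N(d₁) = N(-0.03) = 0.4880;  N(d₂) = N(-0.22) = 0.4129
C = 187·0.9902·0.4880 − 192·0.9882·0.4129 = 90.3617 − 78.3413 = 12.0204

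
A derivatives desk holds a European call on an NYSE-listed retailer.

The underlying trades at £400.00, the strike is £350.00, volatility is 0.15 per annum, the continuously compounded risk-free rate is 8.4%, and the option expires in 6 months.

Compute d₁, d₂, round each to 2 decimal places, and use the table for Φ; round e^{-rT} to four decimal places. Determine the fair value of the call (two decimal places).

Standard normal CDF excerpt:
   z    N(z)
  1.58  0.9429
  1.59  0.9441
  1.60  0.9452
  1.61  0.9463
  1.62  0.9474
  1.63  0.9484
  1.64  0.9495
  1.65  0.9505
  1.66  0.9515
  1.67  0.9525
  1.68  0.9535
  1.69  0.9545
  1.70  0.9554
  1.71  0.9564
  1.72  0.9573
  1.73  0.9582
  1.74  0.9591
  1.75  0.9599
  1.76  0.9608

σ√T = 0.15·√0.5 = 0.1061
d₁ = [ln(400/350) + (0.084 + 0.15²/2)·0.5] / 0.1061 = [0.1335 + 0.0476] / 0.1061 = 1.7080 ⇒ 1.71
d₂ = d₁ − σ√T = 1.7080 − 0.1061 = 1.6019 ⇒ 1.60
exp(−rT) = exp(−0.084·0.5) = 0.9589
C = 400·N(1.71) − 350·0.9589·N(1.60) = 400·0.9564 − 350·0.9589·0.9452 = 382.5600 − 317.2233 = 65.3367

£65.34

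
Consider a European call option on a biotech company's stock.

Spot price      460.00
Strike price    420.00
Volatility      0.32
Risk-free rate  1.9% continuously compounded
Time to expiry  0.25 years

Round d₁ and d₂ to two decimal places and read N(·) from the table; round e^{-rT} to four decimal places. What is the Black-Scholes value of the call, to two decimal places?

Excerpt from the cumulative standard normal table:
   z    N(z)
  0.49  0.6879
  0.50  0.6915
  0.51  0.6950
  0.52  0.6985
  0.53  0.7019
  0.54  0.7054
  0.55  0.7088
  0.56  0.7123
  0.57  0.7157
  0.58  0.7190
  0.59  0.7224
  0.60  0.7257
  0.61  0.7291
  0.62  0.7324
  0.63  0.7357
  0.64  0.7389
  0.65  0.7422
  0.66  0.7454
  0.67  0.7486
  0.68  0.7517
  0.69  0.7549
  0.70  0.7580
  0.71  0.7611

T = 0.25;  σ√T = 0.1600
d₁ = [ln(460/420) + (0.019 + 0.32²/2)·0.25] / 0.1600 = [0.0910 + 0.0175] / 0.1600 = 0.6783 which rounds to 0.68
d₂ = d₁ − σ√T = 0.6783 − 0.1600 = 0.5183 which rounds to 0.52
e^(−rT) = e^(−0.019·0.25) = 0.9953
N(d₁) = N(0.68) = 0.7517;  N(d₂) = N(0.52) = 0.6985
C = 460·0.7517 − 420·0.9953·0.6985 = 345.7820 − 291.9912 = 53.7908

53.79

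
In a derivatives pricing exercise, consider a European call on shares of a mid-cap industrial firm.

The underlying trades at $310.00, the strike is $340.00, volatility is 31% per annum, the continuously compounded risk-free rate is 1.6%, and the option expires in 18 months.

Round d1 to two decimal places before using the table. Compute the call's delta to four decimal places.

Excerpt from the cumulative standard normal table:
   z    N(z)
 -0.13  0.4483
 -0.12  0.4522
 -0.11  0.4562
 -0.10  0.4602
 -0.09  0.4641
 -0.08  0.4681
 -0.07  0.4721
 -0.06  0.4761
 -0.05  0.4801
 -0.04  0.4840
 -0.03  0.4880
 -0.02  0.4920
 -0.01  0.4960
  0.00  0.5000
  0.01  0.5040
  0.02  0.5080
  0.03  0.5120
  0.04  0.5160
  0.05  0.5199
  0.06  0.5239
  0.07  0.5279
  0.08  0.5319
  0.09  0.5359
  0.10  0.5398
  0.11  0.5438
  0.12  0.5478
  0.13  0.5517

0.5040

σ√T = 0.31 × 1.2247 = 0.3797
d₁ = [ln(310/340) + (0.016 + 0.31²/2)·1.5] / 0.3797 = [-0.0924 + 0.0961] / 0.3797 = 0.0097 which rounds to 0.01
N(d₁) = N(0.01) = 0.5040
Δ_call = N(d₁) = 0.5040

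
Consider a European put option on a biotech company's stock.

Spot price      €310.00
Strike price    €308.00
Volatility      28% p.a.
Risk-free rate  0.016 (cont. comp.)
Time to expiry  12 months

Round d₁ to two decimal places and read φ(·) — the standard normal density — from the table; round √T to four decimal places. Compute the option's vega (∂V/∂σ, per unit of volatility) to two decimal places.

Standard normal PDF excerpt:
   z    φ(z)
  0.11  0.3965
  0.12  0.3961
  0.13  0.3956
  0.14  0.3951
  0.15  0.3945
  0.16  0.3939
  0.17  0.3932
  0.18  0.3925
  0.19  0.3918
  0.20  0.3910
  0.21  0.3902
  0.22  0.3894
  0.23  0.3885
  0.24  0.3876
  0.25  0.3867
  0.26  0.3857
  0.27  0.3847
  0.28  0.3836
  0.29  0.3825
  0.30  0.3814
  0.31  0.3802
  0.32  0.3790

120.71

σ√T = 0.28·√1 = 0.2800
d₁ = [ln(310/308) + (0.016 + 0.28²/2)·1] / 0.2800 = [0.0065 + 0.0552] / 0.2800 = 0.2203 ≈ 0.22
√T = √1 = 1.0000
φ(d₁) = φ(0.22) = 0.3894
vega = S·φ(d₁)·√T = 310·0.3894·1.0000 = 120.7140
(The call has the same vega.)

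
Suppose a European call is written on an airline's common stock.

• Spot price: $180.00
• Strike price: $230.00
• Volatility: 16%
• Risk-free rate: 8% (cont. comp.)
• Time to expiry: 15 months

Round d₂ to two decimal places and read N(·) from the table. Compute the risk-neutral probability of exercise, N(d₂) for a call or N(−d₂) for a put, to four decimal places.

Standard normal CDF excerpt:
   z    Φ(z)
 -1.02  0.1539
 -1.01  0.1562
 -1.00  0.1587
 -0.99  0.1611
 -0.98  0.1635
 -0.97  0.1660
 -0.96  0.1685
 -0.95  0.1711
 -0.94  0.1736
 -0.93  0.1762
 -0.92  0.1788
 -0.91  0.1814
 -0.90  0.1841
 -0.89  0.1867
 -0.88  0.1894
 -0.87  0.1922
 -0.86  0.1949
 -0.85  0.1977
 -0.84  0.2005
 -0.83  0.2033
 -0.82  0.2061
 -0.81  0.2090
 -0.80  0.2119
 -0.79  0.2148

T = 1.25;  σ√T = 0.1789
ln(S/K) + (r + σ²/2)T = ln(180/230) + (0.08 + 0.16²/2)·1.25 = -0.2451 + 0.1160 = -0.1291
d₁ = -0.1291 / 0.1789 = -0.7218 which rounds to -0.72
d₂ = d₁ − σ√T = -0.7218 − 0.1789 = -0.9007 which rounds to -0.90
Pr(exercise) under Q = N(d₂) = 0.1841

0.1841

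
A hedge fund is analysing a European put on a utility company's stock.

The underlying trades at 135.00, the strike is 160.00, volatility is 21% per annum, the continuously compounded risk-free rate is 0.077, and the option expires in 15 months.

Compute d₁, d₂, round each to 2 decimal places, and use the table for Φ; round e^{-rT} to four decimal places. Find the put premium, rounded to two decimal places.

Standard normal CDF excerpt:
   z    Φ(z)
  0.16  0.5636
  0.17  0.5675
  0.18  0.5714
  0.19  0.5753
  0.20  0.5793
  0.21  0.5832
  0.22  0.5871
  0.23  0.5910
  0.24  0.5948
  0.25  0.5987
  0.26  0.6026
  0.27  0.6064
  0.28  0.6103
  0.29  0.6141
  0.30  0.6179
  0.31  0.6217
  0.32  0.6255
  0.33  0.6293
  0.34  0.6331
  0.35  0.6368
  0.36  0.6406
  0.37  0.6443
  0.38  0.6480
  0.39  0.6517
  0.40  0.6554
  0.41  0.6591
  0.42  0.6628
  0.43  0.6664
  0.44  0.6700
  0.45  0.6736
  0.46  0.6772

σ√T = 0.21·√1.25 = 0.2348
d₁ = [ln(135/160) + (0.077 + 0.21²/2)·1.25] / 0.2348 = [-0.1699 + 0.1238] / 0.2348 = -0.1963 ⇒ -0.20
d₂ = d₁ − σ√T = -0.1963 − 0.2348 = -0.4311 ⇒ -0.43
exp(−rT) = exp(−0.077·1.25) = 0.9082
N(−d₂) = N(0.43) = 0.6664;  N(−d₁) = N(0.20) = 0.5793
P = 160·0.9082·0.6664 − 135·0.5793 = 96.8359 − 78.2055 = 18.6304

18.63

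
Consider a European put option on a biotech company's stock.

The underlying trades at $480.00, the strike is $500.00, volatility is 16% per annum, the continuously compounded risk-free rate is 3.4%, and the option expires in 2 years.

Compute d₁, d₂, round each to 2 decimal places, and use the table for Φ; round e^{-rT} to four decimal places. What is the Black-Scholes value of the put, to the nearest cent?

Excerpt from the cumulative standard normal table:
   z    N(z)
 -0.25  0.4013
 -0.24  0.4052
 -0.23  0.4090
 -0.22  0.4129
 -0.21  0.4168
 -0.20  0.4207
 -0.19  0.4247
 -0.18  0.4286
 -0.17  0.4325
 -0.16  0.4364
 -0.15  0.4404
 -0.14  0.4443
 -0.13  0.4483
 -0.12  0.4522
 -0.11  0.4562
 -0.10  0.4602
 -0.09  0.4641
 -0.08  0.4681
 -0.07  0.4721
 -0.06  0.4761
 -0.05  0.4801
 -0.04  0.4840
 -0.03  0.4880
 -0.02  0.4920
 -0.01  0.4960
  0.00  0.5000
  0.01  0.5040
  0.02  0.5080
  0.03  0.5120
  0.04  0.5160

$35.39

σ√T = 0.16 × 1.4142 = 0.2263
d₁ = [ln(480/500) + (0.034 + 0.16²/2)·2] / 0.2263 = [-0.0408 + 0.0936] / 0.2263 = 0.2332 → 0.23
d₂ = d₁ − σ√T = 0.2332 − 0.2263 = 0.0070 → 0.01
e^(−rT) = e^(−0.034·2) = 0.9343
N(−d₂) = N(-0.01) = 0.4960;  N(−d₁) = N(-0.23) = 0.4090
P = 500·0.9343·0.4960 − 480·0.4090 = 231.7064 − 196.3200 = 35.3864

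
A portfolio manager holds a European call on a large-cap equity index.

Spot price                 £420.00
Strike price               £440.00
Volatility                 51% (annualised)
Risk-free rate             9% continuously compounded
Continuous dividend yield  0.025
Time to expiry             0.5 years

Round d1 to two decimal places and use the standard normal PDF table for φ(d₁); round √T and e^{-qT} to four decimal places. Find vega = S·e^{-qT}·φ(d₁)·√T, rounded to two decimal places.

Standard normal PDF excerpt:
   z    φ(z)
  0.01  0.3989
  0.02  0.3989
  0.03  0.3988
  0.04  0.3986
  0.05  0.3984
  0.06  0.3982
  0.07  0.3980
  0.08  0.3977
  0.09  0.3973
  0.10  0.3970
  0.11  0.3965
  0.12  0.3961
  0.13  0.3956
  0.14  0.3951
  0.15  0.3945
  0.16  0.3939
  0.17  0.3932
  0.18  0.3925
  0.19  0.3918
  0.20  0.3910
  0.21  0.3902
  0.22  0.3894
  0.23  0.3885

T = 0.5;  σ√T = 0.3606
d₁ = [ln(420/440) + (0.09 − 0.025 + ½·0.51²)·0.5] / (σ√T) = (-0.0465 + 0.0975) / 0.3606 = 0.1414 which rounds to 0.14
√T = √0.5 = 0.7071
φ(d₁) = φ(0.14) = 0.3951
e^(−qT) = e^(−0.025·0.5) = 0.9876
vega = S·e^(−qT)·φ(d₁)·√T = 420·0.9876·0.3951·0.7071 = 115.8826

115.88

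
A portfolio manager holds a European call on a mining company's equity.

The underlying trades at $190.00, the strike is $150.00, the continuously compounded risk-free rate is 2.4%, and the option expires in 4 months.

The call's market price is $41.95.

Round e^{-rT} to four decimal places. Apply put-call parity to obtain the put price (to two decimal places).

e^(−rT) = e^(−0.024·0.3333) = 0.9920
Put-call parity: C − P = S − K·e^(−rT) = 190 − 150·0.9920 = 190 − 148.8000 = 41.2000
P = C − (C − P) = 41.95 − (41.2000) = 0.7500

$0.75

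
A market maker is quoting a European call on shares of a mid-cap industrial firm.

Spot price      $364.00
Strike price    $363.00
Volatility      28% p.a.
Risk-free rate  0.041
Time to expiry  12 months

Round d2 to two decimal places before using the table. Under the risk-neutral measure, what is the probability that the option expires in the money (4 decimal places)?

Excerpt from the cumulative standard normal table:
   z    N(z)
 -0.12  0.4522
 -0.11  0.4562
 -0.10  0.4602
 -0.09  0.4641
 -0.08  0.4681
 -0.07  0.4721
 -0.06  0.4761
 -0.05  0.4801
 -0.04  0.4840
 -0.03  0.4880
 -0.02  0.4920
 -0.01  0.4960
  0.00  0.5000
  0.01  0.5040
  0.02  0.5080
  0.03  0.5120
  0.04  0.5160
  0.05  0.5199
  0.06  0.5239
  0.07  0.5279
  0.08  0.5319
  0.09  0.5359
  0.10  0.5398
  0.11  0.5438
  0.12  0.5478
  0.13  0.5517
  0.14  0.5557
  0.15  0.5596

σ√T = 0.28·√1 = 0.2800
d₁ = [ln(364/363) + (0.041 + 0.28²/2)·1] / 0.2800 = [0.0028 + 0.0802] / 0.2800 = 0.2963 ⇒ 0.30
d₂ = d₁ − σ√T = 0.2963 − 0.2800 = 0.0163 ⇒ 0.02
Risk-neutral Pr[S_T > K] = N(d₂) = N(0.02) = 0.5080

0.5080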